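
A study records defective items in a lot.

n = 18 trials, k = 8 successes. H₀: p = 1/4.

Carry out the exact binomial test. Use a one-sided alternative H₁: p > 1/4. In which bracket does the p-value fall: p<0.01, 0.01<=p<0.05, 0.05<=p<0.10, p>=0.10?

Exact binomial: n=18, k=8, p₀=1/4=0.2500
P(X≥8) from Σ C(n,i)·p₀^i·(1−p₀)^(n−i)
p-value (one-sided, H₁ greater) = 0.05695
→ bracket: 0.05<=p<0.10

p-value bracket: 0.05<=p<0.10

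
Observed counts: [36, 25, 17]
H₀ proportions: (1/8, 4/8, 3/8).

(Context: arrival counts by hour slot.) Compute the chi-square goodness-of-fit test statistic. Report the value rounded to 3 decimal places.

n = 78; E_i = n·p_i = [9.75, 39.00, 29.25]
χ² = (36−9.75)²/9.75 + (25−39.00)²/39.00 + (17−29.25)²/29.25 = 80.8291
df = 2

test statistic = 80.829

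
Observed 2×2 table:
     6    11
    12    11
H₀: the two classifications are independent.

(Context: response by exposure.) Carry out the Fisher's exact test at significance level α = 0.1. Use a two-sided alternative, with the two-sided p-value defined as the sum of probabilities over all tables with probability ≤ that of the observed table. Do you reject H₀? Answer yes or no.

reject H₀: no

Margins: r₁=17, r₂=23, c₁=18, c₂=22, n=40
p_obs = C(17,6)·C(23,12)/C(40,18); sum pmf over tables with pmf ≤ p_obs
p-value (two-sided) = 0.34756
At α=0.1: p ≥ α → fail to reject H₀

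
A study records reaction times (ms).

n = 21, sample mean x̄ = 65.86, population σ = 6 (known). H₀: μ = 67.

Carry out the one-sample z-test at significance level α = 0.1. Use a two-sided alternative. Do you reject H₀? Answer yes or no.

SE = σ/√n = 6/√21 = 1.3093
z = (x̄−μ₀)/SE = (65.86−67)/1.3093 = -0.8707
p-value (two-sided) = 0.38392
At α=0.1: p ≥ α → fail to reject H₀

reject H₀: no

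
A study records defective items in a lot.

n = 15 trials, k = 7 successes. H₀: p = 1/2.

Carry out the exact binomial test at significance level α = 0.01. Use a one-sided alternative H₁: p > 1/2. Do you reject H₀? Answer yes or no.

reject H₀: no

Exact binomial: n=15, k=7, p₀=1/2=0.5000
P(X≥7) from Σ C(n,i)·p₀^i·(1−p₀)^(n−i)
p-value (one-sided, H₁ greater) = 0.69638
At α=0.01: p ≥ α → fail to reject H₀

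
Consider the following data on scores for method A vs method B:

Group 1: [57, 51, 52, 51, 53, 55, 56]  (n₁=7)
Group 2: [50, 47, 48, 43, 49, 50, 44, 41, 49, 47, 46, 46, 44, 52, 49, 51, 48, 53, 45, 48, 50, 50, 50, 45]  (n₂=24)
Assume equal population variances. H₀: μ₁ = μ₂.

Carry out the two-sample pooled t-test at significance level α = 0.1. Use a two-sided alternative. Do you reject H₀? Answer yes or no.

reject H₀: yes

x̄₁=53.571, s₁=2.440, n₁=7
x̄₂=47.708, s₂=2.985, n₂=24
s_p² = [6·2.440² + 23·2.985²]/29 = 8.2991
SE = √(s_p²·(1/7+1/24)) = 1.2375
t = (53.571−47.708)/1.2375 = 4.7379
df = 29
p-value (two-sided) = 0.00005
At α=0.1: p < α → reject H₀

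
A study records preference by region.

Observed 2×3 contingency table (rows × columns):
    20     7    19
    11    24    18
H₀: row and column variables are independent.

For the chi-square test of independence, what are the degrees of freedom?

df = (r−1)(c−1) = (2−1)·(3−1) = 2

degrees of freedom = 2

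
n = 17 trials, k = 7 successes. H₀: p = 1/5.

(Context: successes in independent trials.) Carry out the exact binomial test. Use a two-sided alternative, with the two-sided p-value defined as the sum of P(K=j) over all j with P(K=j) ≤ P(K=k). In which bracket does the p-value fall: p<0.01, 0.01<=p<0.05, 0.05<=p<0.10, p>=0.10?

Exact binomial: n=17, k=7, p₀=1/5=0.2000
P(X=j) = C(n,j)·p₀^j·(1−p₀)^(n−j); p = Σ P(X=j) over j with P(X=j) ≤ P(X=7)
p-value (two-sided) = 0.06018
→ bracket: 0.05<=p<0.10

p-value bracket: 0.05<=p<0.10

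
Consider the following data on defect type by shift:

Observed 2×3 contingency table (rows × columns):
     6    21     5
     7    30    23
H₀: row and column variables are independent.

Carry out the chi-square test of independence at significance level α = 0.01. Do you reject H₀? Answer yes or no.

Row totals [32, 60], col totals [13, 51, 28], n=92
χ² = (6−4.52)²/4.52 + (21−17.74)²/17.74 + (5−9.74)²/9.74 + (7−8.48)²/8.48 + (30−33.26)²/33.26 + (23−18.26)²/18.26 = 5.1962
df = 2
p-value (upper-tail) = 0.07442
At α=0.01: p ≥ α → fail to reject H₀

reject H₀: no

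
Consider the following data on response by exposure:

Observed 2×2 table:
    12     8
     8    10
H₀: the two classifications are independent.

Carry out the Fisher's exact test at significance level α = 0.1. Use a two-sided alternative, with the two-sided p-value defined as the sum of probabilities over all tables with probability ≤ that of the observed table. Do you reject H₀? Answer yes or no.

Margins: r₁=20, r₂=18, c₁=20, c₂=18, n=38
p_obs = C(20,12)·C(18,8)/C(38,20); sum pmf over tables with pmf ≤ p_obs
p-value (two-sided) = 0.51603
At α=0.1: p ≥ α → fail to reject H₀

reject H₀: no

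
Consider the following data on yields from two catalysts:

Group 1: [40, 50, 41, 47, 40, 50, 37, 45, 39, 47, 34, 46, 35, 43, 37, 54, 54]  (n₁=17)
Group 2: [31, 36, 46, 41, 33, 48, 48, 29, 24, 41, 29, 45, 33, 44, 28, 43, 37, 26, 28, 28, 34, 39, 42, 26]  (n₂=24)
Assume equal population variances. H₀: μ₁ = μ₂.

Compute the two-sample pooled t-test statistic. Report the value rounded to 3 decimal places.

x̄₁=43.471, s₁=6.306, n₁=17
x̄₂=35.792, s₂=7.684, n₂=24
s_p² = [16·6.306² + 23·7.684²]/39 = 51.1332
SE = √(s_p²·(1/17+1/24)) = 2.2668
t = (43.471−35.792)/2.2668 = 3.3876
df = 39

test statistic = 3.388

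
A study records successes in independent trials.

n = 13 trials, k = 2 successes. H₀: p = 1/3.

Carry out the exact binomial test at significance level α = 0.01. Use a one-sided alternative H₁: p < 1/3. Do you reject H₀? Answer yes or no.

reject H₀: no

Exact binomial: n=13, k=2, p₀=1/3=0.3333
P(X≤2) from Σ C(n,i)·p₀^i·(1−p₀)^(n−i)
p-value (one-sided, H₁ less) = 0.13873
At α=0.01: p ≥ α → fail to reject H₀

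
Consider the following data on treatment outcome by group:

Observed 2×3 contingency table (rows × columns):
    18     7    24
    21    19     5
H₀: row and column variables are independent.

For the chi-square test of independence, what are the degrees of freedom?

degrees of freedom = 2

df = (r−1)(c−1) = (2−1)·(3−1) = 2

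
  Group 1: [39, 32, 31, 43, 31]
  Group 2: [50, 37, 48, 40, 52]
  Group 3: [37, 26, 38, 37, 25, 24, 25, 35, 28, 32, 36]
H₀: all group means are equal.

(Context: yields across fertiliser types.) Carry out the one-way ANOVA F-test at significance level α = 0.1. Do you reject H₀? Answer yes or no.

Group means [35.20, 45.40, 31.18], grand mean 35.524
SSB = Σnᵢ(x̄ᵢ−x̄)² = 695.602; SSW = ΣΣ(x−x̄ᵢ)² = 609.636
MSB = 695.602/2 = 347.8009; MSW = 609.636/18 = 33.8687
F = MSB/MSW = 10.2691
df = (2, 18)
p-value (upper-tail) = 0.00106
At α=0.1: p < α → reject H₀

reject H₀: yes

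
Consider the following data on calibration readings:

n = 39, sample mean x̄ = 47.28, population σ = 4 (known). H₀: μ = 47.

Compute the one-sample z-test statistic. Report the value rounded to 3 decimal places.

test statistic = 0.437

SE = σ/√n = 4/√39 = 0.6405
z = (x̄−μ₀)/SE = (47.28−47)/0.6405 = 0.4371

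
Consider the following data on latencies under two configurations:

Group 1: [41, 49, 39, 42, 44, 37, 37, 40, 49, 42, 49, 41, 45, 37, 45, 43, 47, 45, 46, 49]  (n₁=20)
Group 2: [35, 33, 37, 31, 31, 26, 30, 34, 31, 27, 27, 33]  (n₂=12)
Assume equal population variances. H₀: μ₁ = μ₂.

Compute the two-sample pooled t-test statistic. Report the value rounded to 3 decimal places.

test statistic = 8.567

x̄₁=43.350, s₁=4.120, n₁=20
x̄₂=31.250, s₂=3.388, n₂=12
s_p² = [19·4.120² + 11·3.388²]/30 = 14.9600
SE = √(s_p²·(1/20+1/12)) = 1.4123
t = (43.350−31.250)/1.4123 = 8.5674
df = 30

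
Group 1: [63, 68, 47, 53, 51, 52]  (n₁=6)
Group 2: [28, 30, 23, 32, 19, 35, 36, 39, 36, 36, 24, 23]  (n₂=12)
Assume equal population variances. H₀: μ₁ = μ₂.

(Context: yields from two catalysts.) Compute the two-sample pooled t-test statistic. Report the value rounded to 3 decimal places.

x̄₁=55.667, s₁=8.042, n₁=6
x̄₂=30.083, s₂=6.585, n₂=12
s_p² = [5·8.042² + 11·6.585²]/16 = 50.0156
SE = √(s_p²·(1/6+1/12)) = 3.5361
t = (55.667−30.083)/3.5361 = 7.2349
df = 16

test statistic = 7.235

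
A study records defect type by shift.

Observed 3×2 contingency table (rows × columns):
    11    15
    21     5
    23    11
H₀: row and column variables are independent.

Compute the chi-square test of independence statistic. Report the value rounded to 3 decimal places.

Row totals [26, 26, 34], col totals [55, 31], n=86
χ² = (11−16.63)²/16.63 + (15−9.37)²/9.37 + (21−16.63)²/16.63 + (5−9.37)²/9.37 + (23−21.74)²/21.74 + (11−12.26)²/12.26 = 8.6747
df = 2

test statistic = 8.675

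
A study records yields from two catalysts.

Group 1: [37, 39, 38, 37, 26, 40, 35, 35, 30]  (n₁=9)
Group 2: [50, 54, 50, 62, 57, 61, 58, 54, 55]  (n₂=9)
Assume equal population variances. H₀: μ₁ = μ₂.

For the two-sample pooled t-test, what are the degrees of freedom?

df = n₁ + n₂ − 2 = 9 + 9 − 2 = 16

degrees of freedom = 16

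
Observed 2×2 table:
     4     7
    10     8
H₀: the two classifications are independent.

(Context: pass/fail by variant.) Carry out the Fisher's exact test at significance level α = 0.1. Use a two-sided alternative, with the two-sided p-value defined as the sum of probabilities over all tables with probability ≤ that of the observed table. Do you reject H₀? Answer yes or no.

Margins: r₁=11, r₂=18, c₁=14, c₂=15, n=29
p_obs = C(11,4)·C(18,10)/C(29,14); sum pmf over tables with pmf ≤ p_obs
p-value (two-sided) = 0.44973
At α=0.1: p ≥ α → fail to reject H₀

reject H₀: no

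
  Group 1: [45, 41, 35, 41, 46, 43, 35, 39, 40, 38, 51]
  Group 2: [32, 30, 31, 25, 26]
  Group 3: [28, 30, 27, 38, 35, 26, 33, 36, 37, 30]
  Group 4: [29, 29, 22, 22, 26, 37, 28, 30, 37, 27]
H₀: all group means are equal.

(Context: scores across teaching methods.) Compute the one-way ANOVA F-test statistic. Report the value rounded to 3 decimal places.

Group means [41.27, 28.80, 32.00, 28.70], grand mean 33.472
SSB = Σnᵢ(x̄ᵢ−x̄)² = 1027.890; SSW = ΣΣ(x−x̄ᵢ)² = 681.082
MSB = 1027.890/3 = 342.6301; MSW = 681.082/32 = 21.2838
F = MSB/MSW = 16.0982
df = (3, 32)

test statistic = 16.098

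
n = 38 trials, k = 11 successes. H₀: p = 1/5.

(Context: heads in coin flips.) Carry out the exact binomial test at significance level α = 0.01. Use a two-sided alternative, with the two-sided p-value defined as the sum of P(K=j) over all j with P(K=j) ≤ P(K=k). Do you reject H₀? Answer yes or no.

reject H₀: no

Exact binomial: n=38, k=11, p₀=1/5=0.2000
P(X=j) = C(n,j)·p₀^j·(1−p₀)^(n−j); p = Σ P(X=j) over j with P(X=j) ≤ P(X=11)
p-value (two-sided) = 0.16058
At α=0.01: p ≥ α → fail to reject H₀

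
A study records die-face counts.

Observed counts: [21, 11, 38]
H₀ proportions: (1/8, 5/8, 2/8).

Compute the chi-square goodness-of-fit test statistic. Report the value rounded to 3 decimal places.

n = 70; E_i = n·p_i = [8.75, 43.75, 17.50]
χ² = (21−8.75)²/8.75 + (11−43.75)²/43.75 + (38−17.50)²/17.50 = 65.6800
df = 2

test statistic = 65.680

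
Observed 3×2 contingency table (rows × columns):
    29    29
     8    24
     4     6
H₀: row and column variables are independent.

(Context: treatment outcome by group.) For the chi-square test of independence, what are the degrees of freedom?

df = (r−1)(c−1) = (3−1)·(2−1) = 2

degrees of freedom = 2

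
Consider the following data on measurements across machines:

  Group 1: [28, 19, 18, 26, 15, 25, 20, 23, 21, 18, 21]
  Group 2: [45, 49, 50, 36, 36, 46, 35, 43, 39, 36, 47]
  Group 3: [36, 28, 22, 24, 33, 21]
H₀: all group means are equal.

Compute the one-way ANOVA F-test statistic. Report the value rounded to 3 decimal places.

test statistic = 45.746

Group means [21.27, 42.00, 27.33], grand mean 30.714
SSB = Σnᵢ(x̄ᵢ−x̄)² = 2450.199; SSW = ΣΣ(x−x̄ᵢ)² = 669.515
MSB = 2450.199/2 = 1225.0996; MSW = 669.515/25 = 26.7806
F = MSB/MSW = 45.7458
df = (2, 25)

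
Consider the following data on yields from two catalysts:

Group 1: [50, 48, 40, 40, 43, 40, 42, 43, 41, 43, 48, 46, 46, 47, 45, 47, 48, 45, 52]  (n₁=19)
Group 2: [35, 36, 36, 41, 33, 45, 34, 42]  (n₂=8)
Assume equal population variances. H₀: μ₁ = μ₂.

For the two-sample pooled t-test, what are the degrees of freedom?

df = n₁ + n₂ − 2 = 19 + 8 − 2 = 25

degrees of freedom = 25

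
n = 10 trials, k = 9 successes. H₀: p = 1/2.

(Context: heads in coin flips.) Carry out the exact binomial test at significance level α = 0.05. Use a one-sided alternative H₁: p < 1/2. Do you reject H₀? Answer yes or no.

reject H₀: no

Exact binomial: n=10, k=9, p₀=1/2=0.5000
P(X≤9) from Σ C(n,i)·p₀^i·(1−p₀)^(n−i)
p-value (one-sided, H₁ less) = 0.99902
At α=0.05: p ≥ α → fail to reject H₀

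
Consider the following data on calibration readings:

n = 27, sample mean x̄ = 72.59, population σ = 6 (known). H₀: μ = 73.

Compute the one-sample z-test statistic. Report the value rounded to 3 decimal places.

SE = σ/√n = 6/√27 = 1.1547
z = (x̄−μ₀)/SE = (72.59−73)/1.1547 = -0.3551

test statistic = -0.355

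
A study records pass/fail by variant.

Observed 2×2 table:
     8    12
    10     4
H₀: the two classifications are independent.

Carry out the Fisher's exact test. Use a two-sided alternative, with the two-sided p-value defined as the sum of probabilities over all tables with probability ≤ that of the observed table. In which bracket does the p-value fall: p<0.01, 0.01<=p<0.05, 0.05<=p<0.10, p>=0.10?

p-value bracket: 0.05<=p<0.10

Margins: r₁=20, r₂=14, c₁=18, c₂=16, n=34
p_obs = C(20,8)·C(14,10)/C(34,18); sum pmf over tables with pmf ≤ p_obs
p-value (two-sided) = 0.09209
→ bracket: 0.05<=p<0.10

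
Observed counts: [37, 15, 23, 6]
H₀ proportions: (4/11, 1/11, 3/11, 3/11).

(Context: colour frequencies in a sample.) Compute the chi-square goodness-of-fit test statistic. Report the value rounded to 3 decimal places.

n = 81; E_i = n·p_i = [29.45, 7.36, 22.09, 22.09]
χ² = (37−29.45)²/29.45 + (15−7.36)²/7.36 + (23−22.09)²/22.09 + (6−22.09)²/22.09 = 21.6101
df = 3

test statistic = 21.610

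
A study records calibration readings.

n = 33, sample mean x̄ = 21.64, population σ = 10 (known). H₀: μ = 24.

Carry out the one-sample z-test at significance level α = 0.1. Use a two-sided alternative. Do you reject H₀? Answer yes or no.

SE = σ/√n = 10/√33 = 1.7408
z = (x̄−μ₀)/SE = (21.64−24)/1.7408 = -1.3557
p-value (two-sided) = 0.17519
At α=0.1: p ≥ α → fail to reject H₀

reject H₀: no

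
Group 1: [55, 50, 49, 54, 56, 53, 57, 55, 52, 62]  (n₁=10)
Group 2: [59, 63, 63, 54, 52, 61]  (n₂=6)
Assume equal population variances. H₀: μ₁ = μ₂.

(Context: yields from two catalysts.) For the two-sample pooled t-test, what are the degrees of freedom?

df = n₁ + n₂ − 2 = 10 + 6 − 2 = 14

degrees of freedom = 14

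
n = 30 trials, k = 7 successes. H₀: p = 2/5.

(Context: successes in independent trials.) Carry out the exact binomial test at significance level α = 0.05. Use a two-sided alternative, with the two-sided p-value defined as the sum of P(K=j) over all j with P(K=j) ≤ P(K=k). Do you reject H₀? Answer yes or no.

reject H₀: no

Exact binomial: n=30, k=7, p₀=2/5=0.4000
P(X=j) = C(n,j)·p₀^j·(1−p₀)^(n−j); p = Σ P(X=j) over j with P(X=j) ≤ P(X=7)
p-value (two-sided) = 0.06476
At α=0.05: p ≥ α → fail to reject H₀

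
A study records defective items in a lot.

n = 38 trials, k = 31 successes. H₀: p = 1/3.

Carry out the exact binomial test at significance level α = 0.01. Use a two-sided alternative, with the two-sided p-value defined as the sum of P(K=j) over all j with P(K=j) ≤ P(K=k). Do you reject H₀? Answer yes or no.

Exact binomial: n=38, k=31, p₀=1/3=0.3333
P(X=j) = C(n,j)·p₀^j·(1−p₀)^(n−j); p = Σ P(X=j) over j with P(X=j) ≤ P(X=31)
p-value (two-sided) = 0.00000
At α=0.01: p < α → reject H₀

reject H₀: yes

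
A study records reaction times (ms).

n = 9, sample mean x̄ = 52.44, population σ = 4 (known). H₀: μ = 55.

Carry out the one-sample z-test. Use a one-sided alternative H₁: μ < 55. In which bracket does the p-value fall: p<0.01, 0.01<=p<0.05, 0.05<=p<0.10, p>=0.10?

SE = σ/√n = 4/√9 = 1.3333
z = (x̄−μ₀)/SE = (52.44−55)/1.3333 = -1.9200
p-value (one-sided, H₁ less) = 0.02743
→ bracket: 0.01<=p<0.05

p-value bracket: 0.01<=p<0.05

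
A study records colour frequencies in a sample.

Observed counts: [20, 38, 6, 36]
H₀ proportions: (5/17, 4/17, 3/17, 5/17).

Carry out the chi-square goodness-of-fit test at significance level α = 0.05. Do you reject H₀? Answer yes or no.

n = 100; E_i = n·p_i = [29.41, 23.53, 17.65, 29.41]
χ² = (20−29.41)²/29.41 + (38−23.53)²/23.53 + (6−17.65)²/17.65 + (36−29.41)²/29.41 = 21.0740
df = 3
p-value (upper-tail) = 0.00010
At α=0.05: p < α → reject H₀

reject H₀: yes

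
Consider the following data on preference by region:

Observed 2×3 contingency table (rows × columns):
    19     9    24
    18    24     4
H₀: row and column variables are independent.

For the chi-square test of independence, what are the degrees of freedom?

df = (r−1)(c−1) = (2−1)·(3−1) = 2

degrees of freedom = 2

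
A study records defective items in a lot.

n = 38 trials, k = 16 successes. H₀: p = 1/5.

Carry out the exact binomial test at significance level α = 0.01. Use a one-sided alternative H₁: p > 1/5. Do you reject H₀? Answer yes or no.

Exact binomial: n=38, k=16, p₀=1/5=0.2000
P(X≥16) from Σ C(n,i)·p₀^i·(1−p₀)^(n−i)
p-value (one-sided, H₁ greater) = 0.00156
At α=0.01: p < α → reject H₀

reject H₀: yes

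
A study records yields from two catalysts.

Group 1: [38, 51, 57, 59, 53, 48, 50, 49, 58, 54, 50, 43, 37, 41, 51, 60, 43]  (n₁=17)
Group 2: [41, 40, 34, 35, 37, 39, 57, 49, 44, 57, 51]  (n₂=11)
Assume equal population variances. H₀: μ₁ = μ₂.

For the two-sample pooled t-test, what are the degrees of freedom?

df = n₁ + n₂ − 2 = 17 + 11 − 2 = 26

degrees of freedom = 26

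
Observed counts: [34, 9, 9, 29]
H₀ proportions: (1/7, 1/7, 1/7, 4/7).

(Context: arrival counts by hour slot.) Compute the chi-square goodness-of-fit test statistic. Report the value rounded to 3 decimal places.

n = 81; E_i = n·p_i = [11.57, 11.57, 11.57, 46.29]
χ² = (34−11.57)²/11.57 + (9−11.57)²/11.57 + (9−11.57)²/11.57 + (29−46.29)²/46.29 = 51.0710
df = 3

test statistic = 51.071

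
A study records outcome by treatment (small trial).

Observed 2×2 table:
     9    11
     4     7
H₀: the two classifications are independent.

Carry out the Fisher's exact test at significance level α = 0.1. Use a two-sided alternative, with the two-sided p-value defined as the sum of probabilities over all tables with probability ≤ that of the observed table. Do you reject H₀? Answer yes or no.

reject H₀: no

Margins: r₁=20, r₂=11, c₁=13, c₂=18, n=31
p_obs = C(20,9)·C(11,4)/C(31,13); sum pmf over tables with pmf ≤ p_obs
p-value (two-sided) = 0.71783
At α=0.1: p ≥ α → fail to reject H₀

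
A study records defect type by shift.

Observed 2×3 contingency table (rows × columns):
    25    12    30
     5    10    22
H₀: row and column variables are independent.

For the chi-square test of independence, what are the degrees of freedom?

df = (r−1)(c−1) = (2−1)·(3−1) = 2

degrees of freedom = 2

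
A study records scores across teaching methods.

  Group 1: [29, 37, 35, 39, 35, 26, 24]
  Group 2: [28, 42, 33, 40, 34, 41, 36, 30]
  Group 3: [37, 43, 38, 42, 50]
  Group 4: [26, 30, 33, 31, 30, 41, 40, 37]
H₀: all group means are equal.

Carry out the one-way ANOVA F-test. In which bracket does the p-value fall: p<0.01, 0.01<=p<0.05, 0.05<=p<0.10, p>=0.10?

Group means [32.14, 35.50, 42.00, 33.50], grand mean 35.250
SSB = Σnᵢ(x̄ᵢ−x̄)² = 320.393; SSW = ΣΣ(x−x̄ᵢ)² = 692.857
MSB = 320.393/3 = 106.7976; MSW = 692.857/24 = 28.8690
F = MSB/MSW = 3.6994
df = (3, 24)
p-value (upper-tail) = 0.02552
→ bracket: 0.01<=p<0.05

p-value bracket: 0.01<=p<0.05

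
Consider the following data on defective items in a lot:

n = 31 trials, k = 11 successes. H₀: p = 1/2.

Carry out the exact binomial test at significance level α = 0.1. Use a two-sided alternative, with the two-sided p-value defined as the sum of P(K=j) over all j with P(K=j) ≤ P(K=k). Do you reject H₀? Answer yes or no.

reject H₀: no

Exact binomial: n=31, k=11, p₀=1/2=0.5000
P(X=j) = C(n,j)·p₀^j·(1−p₀)^(n−j); p = Σ P(X=j) over j with P(X=j) ≤ P(X=11)
p-value (two-sided) = 0.14961
At α=0.1: p ≥ α → fail to reject H₀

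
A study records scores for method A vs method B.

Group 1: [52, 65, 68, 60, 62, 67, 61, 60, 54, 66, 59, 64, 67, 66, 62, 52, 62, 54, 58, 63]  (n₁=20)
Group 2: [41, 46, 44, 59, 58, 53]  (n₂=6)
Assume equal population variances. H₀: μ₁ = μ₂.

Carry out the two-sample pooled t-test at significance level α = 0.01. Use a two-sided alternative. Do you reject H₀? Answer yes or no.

x̄₁=61.100, s₁=5.015, n₁=20
x̄₂=50.167, s₂=7.574, n₂=6
s_p² = [19·5.015² + 5·7.574²]/24 = 31.8597
SE = √(s_p²·(1/20+1/6)) = 2.6273
t = (61.100−50.167)/2.6273 = 4.1614
df = 24
p-value (two-sided) = 0.00035
At α=0.01: p < α → reject H₀

reject H₀: yes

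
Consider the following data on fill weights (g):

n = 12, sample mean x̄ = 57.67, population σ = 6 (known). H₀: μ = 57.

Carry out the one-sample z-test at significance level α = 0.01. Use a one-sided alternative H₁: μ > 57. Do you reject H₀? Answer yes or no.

SE = σ/√n = 6/√12 = 1.7321
z = (x̄−μ₀)/SE = (57.67−57)/1.7321 = 0.3868
p-value (one-sided, H₁ greater) = 0.34944
At α=0.01: p ≥ α → fail to reject H₀

reject H₀: no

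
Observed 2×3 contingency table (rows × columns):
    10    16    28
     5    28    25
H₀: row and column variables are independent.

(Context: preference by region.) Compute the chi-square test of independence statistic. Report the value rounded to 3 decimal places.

test statistic = 4.973

Row totals [54, 58], col totals [15, 44, 53], n=112
χ² = (10−7.23)²/7.23 + (16−21.21)²/21.21 + (28−25.55)²/25.55 + (5−7.77)²/7.77 + (28−22.79)²/22.79 + (25−27.45)²/27.45 = 4.9727
df = 2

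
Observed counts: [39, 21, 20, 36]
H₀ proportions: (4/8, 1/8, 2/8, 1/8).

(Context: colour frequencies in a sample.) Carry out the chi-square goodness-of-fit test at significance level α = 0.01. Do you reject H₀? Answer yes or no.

reject H₀: yes

n = 116; E_i = n·p_i = [58.00, 14.50, 29.00, 14.50]
χ² = (39−58.00)²/58.00 + (21−14.50)²/14.50 + (20−29.00)²/29.00 + (36−14.50)²/14.50 = 43.8103
df = 3
p-value (upper-tail) = 0.00000
At α=0.01: p < α → reject H₀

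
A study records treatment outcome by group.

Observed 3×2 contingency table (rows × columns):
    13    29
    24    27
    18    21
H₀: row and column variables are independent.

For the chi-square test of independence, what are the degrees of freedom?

df = (r−1)(c−1) = (3−1)·(2−1) = 2

degrees of freedom = 2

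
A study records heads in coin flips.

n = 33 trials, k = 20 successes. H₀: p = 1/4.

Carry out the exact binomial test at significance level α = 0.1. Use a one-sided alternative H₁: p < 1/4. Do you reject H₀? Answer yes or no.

reject H₀: no

Exact binomial: n=33, k=20, p₀=1/4=0.2500
P(X≤20) from Σ C(n,i)·p₀^i·(1−p₀)^(n−i)
p-value (one-sided, H₁ less) = 1.00000
At α=0.1: p ≥ α → fail to reject H₀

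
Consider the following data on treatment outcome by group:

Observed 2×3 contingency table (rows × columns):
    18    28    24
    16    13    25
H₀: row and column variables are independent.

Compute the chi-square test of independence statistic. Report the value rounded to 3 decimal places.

test statistic = 3.622

Row totals [70, 54], col totals [34, 41, 49], n=124
χ² = (18−19.19)²/19.19 + (28−23.15)²/23.15 + (24−27.66)²/27.66 + (16−14.81)²/14.81 + (13−17.85)²/17.85 + (25−21.34)²/21.34 = 3.6216
df = 2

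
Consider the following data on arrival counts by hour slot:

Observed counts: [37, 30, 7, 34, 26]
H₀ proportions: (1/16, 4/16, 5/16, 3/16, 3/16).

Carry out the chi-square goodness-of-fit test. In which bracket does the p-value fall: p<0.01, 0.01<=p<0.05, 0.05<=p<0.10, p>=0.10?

n = 134; E_i = n·p_i = [8.38, 33.50, 41.88, 25.12, 25.12]
χ² = (37−8.38)²/8.38 + (30−33.50)²/33.50 + (7−41.88)²/41.88 + (34−25.12)²/25.12 + (26−25.12)²/25.12 = 130.4139
df = 4
p-value (upper-tail) = 0.00000
→ bracket: p<0.01

p-value bracket: p<0.01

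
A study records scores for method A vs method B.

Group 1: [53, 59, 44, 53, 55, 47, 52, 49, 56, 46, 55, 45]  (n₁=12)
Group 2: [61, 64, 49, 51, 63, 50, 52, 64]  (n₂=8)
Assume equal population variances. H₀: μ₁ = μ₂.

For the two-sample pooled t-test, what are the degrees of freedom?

degrees of freedom = 18

df = n₁ + n₂ − 2 = 12 + 8 − 2 = 18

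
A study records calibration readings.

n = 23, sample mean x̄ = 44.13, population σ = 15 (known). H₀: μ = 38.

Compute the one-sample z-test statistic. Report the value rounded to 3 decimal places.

test statistic = 1.960

SE = σ/√n = 15/√23 = 3.1277
z = (x̄−μ₀)/SE = (44.13−38)/3.1277 = 1.9599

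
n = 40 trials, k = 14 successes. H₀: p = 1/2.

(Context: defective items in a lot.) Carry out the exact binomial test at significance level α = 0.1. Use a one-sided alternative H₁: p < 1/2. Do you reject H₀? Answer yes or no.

Exact binomial: n=40, k=14, p₀=1/2=0.5000
P(X≤14) from Σ C(n,i)·p₀^i·(1−p₀)^(n−i)
p-value (one-sided, H₁ less) = 0.04035
At α=0.1: p < α → reject H₀

reject H₀: yes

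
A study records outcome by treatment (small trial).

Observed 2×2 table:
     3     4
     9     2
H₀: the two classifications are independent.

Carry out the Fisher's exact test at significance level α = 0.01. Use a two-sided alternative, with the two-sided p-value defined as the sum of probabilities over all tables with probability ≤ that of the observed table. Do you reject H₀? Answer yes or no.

reject H₀: no

Margins: r₁=7, r₂=11, c₁=12, c₂=6, n=18
p_obs = C(7,3)·C(11,9)/C(18,12); sum pmf over tables with pmf ≤ p_obs
p-value (two-sided) = 0.14140
At α=0.01: p ≥ α → fail to reject H₀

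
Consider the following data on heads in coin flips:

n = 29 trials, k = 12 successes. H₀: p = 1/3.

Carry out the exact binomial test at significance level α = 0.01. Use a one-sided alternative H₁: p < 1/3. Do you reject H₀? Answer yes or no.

Exact binomial: n=29, k=12, p₀=1/3=0.3333
P(X≤12) from Σ C(n,i)·p₀^i·(1−p₀)^(n−i)
p-value (one-sided, H₁ less) = 0.86703
At α=0.01: p ≥ α → fail to reject H₀

reject H₀: no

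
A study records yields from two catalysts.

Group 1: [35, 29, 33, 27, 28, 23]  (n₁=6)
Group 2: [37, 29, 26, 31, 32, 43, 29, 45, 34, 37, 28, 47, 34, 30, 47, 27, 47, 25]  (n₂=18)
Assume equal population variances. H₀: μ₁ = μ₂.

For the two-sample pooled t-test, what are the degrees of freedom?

df = n₁ + n₂ − 2 = 6 + 18 − 2 = 22

degrees of freedom = 22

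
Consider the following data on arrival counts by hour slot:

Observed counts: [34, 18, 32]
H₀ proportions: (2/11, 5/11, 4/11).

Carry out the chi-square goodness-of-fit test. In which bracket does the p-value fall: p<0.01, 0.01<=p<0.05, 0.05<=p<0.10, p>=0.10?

n = 84; E_i = n·p_i = [15.27, 38.18, 30.55]
χ² = (34−15.27)²/15.27 + (18−38.18)²/38.18 + (32−30.55)²/30.55 = 33.7000
df = 2
p-value (upper-tail) = 0.00000
→ bracket: p<0.01

p-value bracket: p<0.01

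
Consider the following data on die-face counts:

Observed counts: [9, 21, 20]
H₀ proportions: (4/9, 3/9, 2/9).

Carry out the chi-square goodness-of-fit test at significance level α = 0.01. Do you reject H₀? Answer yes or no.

n = 50; E_i = n·p_i = [22.22, 16.67, 11.11]
χ² = (9−22.22)²/22.22 + (21−16.67)²/16.67 + (20−11.11)²/11.11 = 16.1050
df = 2
p-value (upper-tail) = 0.00032
At α=0.01: p < α → reject H₀

reject H₀: yes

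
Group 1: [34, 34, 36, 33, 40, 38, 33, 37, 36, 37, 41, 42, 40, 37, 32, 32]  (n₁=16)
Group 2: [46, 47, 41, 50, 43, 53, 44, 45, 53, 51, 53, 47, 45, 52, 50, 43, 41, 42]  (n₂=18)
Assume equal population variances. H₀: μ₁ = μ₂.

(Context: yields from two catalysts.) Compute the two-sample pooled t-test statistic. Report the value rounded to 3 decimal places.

test statistic = -8.071

x̄₁=36.375, s₁=3.222, n₁=16
x̄₂=47.000, s₂=4.298, n₂=18
s_p² = [15·3.222² + 17·4.298²]/32 = 14.6797
SE = √(s_p²·(1/16+1/18)) = 1.3164
t = (36.375−47.000)/1.3164 = -8.0710
df = 32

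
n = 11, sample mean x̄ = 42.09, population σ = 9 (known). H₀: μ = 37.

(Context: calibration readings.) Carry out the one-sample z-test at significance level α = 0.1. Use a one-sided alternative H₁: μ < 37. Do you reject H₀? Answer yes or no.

SE = σ/√n = 9/√11 = 2.7136
z = (x̄−μ₀)/SE = (42.09−37)/2.7136 = 1.8757
p-value (one-sided, H₁ less) = 0.96965
At α=0.1: p ≥ α → fail to reject H₀

reject H₀: no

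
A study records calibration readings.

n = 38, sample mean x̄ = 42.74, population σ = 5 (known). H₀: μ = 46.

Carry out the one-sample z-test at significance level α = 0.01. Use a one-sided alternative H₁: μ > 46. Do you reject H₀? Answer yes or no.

SE = σ/√n = 5/√38 = 0.8111
z = (x̄−μ₀)/SE = (42.74−46)/0.8111 = -4.0192
p-value (one-sided, H₁ greater) = 0.99997
At α=0.01: p ≥ α → fail to reject H₀

reject H₀: no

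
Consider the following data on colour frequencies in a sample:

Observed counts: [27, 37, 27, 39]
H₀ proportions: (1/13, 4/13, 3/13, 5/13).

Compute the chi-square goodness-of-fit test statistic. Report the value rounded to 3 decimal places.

test statistic = 31.845

n = 130; E_i = n·p_i = [10.00, 40.00, 30.00, 50.00]
χ² = (27−10.00)²/10.00 + (37−40.00)²/40.00 + (27−30.00)²/30.00 + (39−50.00)²/50.00 = 31.8450
df = 3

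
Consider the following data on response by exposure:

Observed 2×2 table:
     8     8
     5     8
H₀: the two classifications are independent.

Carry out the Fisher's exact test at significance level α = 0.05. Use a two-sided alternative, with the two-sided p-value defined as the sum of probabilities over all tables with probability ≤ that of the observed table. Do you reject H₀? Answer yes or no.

reject H₀: no

Margins: r₁=16, r₂=13, c₁=13, c₂=16, n=29
p_obs = C(16,8)·C(13,5)/C(29,13); sum pmf over tables with pmf ≤ p_obs
p-value (two-sided) = 0.71073
At α=0.05: p ≥ α → fail to reject H₀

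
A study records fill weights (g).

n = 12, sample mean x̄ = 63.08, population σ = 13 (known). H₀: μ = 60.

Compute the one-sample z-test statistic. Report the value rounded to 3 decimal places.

test statistic = 0.821

SE = σ/√n = 13/√12 = 3.7528
z = (x̄−μ₀)/SE = (63.08−60)/3.7528 = 0.8207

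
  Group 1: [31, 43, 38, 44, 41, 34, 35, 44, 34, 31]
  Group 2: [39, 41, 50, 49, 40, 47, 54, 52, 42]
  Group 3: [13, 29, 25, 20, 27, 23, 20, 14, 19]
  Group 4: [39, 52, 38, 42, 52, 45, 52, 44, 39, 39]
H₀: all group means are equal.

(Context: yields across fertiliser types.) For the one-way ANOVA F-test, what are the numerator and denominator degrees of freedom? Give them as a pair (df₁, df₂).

degrees of freedom = [3, 34]

k = 4 groups, N = 38 total
df = (k−1, N−k) = (4−1, 38−4) = (3, 34)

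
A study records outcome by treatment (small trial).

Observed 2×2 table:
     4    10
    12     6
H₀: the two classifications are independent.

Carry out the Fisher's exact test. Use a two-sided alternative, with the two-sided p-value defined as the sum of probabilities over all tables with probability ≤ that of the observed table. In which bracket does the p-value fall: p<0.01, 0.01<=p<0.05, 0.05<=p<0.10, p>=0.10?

p-value bracket: 0.05<=p<0.10

Margins: r₁=14, r₂=18, c₁=16, c₂=16, n=32
p_obs = C(14,4)·C(18,12)/C(32,16); sum pmf over tables with pmf ≤ p_obs
p-value (two-sided) = 0.07317
→ bracket: 0.05<=p<0.10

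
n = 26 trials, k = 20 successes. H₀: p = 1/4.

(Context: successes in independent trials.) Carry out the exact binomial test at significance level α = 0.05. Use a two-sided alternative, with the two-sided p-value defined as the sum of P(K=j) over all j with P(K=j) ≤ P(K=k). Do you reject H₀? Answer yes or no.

reject H₀: yes

Exact binomial: n=26, k=20, p₀=1/4=0.2500
P(X=j) = C(n,j)·p₀^j·(1−p₀)^(n−j); p = Σ P(X=j) over j with P(X=j) ≤ P(X=20)
p-value (two-sided) = 0.00000
At α=0.05: p < α → reject H₀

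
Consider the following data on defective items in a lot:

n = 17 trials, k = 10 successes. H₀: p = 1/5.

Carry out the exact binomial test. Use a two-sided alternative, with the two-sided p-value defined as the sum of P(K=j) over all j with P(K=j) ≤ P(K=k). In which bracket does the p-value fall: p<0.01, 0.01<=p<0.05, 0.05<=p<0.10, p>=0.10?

Exact binomial: n=17, k=10, p₀=1/5=0.2000
P(X=j) = C(n,j)·p₀^j·(1−p₀)^(n−j); p = Σ P(X=j) over j with P(X=j) ≤ P(X=10)
p-value (two-sided) = 0.00049
→ bracket: p<0.01

p-value bracket: p<0.01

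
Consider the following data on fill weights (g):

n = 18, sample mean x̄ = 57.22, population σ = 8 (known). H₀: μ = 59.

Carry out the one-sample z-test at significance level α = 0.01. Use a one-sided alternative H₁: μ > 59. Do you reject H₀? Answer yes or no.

reject H₀: no

SE = σ/√n = 8/√18 = 1.8856
z = (x̄−μ₀)/SE = (57.22−59)/1.8856 = -0.9440
p-value (one-sided, H₁ greater) = 0.82741
At α=0.01: p ≥ α → fail to reject H₀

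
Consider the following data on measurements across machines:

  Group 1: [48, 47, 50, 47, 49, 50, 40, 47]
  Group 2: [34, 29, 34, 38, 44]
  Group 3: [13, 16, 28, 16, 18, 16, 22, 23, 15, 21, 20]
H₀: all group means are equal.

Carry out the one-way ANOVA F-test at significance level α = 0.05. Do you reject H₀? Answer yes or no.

Group means [47.25, 35.80, 18.91], grand mean 31.875
SSB = Σnᵢ(x̄ᵢ−x̄)² = 3817.416; SSW = ΣΣ(x−x̄ᵢ)² = 387.209
MSB = 3817.416/2 = 1908.7080; MSW = 387.209/21 = 18.4385
F = MSB/MSW = 103.5174
df = (2, 21)
p-value (upper-tail) = 0.00000
At α=0.05: p < α → reject H₀

reject H₀: yes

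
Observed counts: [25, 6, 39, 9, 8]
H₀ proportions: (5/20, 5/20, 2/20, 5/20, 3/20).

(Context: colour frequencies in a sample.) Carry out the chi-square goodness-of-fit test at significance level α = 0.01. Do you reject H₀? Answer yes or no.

reject H₀: yes

n = 87; E_i = n·p_i = [21.75, 21.75, 8.70, 21.75, 13.05]
χ² = (25−21.75)²/21.75 + (6−21.75)²/21.75 + (39−8.70)²/8.70 + (9−21.75)²/21.75 + (8−13.05)²/13.05 = 126.8467
df = 4
p-value (upper-tail) = 0.00000
At α=0.01: p < α → reject H₀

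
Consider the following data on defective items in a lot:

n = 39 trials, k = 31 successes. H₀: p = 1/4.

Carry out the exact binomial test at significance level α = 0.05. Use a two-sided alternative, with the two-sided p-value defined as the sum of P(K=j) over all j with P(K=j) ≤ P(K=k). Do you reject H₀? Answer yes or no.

reject H₀: yes

Exact binomial: n=39, k=31, p₀=1/4=0.2500
P(X=j) = C(n,j)·p₀^j·(1−p₀)^(n−j); p = Σ P(X=j) over j with P(X=j) ≤ P(X=31)
p-value (two-sided) = 0.00000
At α=0.05: p < α → reject H₀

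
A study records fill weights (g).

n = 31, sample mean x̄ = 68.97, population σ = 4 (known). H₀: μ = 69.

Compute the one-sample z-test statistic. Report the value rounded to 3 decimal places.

SE = σ/√n = 4/√31 = 0.7184
z = (x̄−μ₀)/SE = (68.97−69)/0.7184 = -0.0418

test statistic = -0.042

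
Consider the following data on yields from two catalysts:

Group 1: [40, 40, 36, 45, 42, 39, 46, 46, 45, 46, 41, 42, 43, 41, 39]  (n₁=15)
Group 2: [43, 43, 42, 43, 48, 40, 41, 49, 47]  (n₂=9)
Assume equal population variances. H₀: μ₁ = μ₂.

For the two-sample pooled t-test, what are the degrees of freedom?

degrees of freedom = 22

df = n₁ + n₂ − 2 = 15 + 9 − 2 = 22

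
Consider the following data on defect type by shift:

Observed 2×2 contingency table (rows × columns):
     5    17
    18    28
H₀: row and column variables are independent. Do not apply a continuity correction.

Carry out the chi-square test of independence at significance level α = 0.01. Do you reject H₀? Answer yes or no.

reject H₀: no

Row totals [22, 46], col totals [23, 45], n=68
χ² = (5−7.44)²/7.44 + (17−14.56)²/14.56 + (18−15.56)²/15.56 + (28−30.44)²/30.44 = 1.7890
df = 1
p-value (upper-tail) = 0.18105
At α=0.01: p ≥ α → fail to reject H₀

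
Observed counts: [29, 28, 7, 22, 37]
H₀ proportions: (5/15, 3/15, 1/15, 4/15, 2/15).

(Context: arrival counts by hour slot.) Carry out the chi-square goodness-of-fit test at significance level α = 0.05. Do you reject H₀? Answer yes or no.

n = 123; E_i = n·p_i = [41.00, 24.60, 8.20, 32.80, 16.40]
χ² = (29−41.00)²/41.00 + (28−24.60)²/24.60 + (7−8.20)²/8.20 + (22−32.80)²/32.80 + (37−16.40)²/16.40 = 33.5894
df = 4
p-value (upper-tail) = 0.00000
At α=0.05: p < α → reject H₀

reject H₀: yes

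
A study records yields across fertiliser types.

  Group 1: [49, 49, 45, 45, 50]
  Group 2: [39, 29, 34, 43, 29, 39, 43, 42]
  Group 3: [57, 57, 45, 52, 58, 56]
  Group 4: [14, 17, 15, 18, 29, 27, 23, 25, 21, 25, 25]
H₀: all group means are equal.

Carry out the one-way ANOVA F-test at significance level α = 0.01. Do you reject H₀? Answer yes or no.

Group means [47.60, 37.25, 54.17, 21.73], grand mean 36.667
SSB = Σnᵢ(x̄ᵢ−x̄)² = 4892.952; SSW = ΣΣ(x−x̄ᵢ)² = 643.715
MSB = 4892.952/3 = 1630.9838; MSW = 643.715/26 = 24.7583
F = MSB/MSW = 65.8763
df = (3, 26)
p-value (upper-tail) = 0.00000
At α=0.01: p < α → reject H₀

reject H₀: yes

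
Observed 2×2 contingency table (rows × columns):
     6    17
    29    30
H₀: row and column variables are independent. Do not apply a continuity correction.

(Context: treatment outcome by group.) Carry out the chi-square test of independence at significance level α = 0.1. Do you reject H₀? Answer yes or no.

Row totals [23, 59], col totals [35, 47], n=82
χ² = (6−9.82)²/9.82 + (17−13.18)²/13.18 + (29−25.18)²/25.18 + (30−33.82)²/33.82 = 3.5988
df = 1
p-value (upper-tail) = 0.05782
At α=0.1: p < α → reject H₀

reject H₀: yes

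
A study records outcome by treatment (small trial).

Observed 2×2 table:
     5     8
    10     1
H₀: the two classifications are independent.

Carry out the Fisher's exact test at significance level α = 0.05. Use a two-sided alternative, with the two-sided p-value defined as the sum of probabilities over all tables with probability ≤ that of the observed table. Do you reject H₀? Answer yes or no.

reject H₀: yes

Margins: r₁=13, r₂=11, c₁=15, c₂=9, n=24
p_obs = C(13,5)·C(11,10)/C(24,15); sum pmf over tables with pmf ≤ p_obs
p-value (two-sided) = 0.01306
At α=0.05: p < α → reject H₀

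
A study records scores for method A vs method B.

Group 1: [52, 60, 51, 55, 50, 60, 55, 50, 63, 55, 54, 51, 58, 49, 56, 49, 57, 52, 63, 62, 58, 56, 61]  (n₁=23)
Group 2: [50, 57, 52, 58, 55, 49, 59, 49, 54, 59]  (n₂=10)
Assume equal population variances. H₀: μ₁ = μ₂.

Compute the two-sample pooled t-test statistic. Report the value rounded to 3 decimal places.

test statistic = 0.794

x̄₁=55.522, s₁=4.541, n₁=23
x̄₂=54.200, s₂=4.022, n₂=10
s_p² = [22·4.541² + 9·4.022²]/31 = 19.3335
SE = √(s_p²·(1/23+1/10)) = 1.6655
t = (55.522−54.200)/1.6655 = 0.7936
df = 31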